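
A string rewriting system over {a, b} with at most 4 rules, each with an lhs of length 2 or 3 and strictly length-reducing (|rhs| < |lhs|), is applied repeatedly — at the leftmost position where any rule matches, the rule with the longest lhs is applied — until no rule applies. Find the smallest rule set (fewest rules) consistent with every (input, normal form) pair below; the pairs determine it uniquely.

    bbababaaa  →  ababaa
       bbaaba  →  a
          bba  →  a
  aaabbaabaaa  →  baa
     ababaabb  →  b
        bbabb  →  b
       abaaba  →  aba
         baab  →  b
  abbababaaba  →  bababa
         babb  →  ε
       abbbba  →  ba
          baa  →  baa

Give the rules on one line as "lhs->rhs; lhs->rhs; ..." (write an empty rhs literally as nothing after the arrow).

  | bbababaaa => ababaaa => ababaa
  | bbaaba => aaba => a
  | bba => a
  | aaabbaabaaa => aabbaabaaa => baabaaa => baaa => baa

aaa->aa; aab->; abb->b; bb->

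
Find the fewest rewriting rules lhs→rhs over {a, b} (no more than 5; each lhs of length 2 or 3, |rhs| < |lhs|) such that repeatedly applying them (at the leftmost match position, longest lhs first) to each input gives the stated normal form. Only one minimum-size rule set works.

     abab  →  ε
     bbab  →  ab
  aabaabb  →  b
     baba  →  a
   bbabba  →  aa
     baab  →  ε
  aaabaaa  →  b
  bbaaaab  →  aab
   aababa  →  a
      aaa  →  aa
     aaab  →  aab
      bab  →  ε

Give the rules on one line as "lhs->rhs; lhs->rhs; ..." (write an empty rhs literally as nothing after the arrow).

  | abab => bab => bb => ε
  | bbab => ab
  | aabaabb => abaabb => baabb => babb => bbb => b
  | baba => bba => a

aaa->aa; aba->ba; ba->b; bb->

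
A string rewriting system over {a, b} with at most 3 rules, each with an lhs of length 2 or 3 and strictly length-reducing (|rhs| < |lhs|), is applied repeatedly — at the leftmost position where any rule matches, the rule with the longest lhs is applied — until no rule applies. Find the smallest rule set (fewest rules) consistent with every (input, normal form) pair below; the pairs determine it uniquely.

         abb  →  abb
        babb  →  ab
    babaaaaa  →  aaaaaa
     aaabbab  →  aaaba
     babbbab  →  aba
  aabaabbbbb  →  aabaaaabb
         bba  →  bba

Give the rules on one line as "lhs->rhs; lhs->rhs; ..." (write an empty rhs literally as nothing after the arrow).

  | abb
  | babb => ab
  | babaaaaa => aaaaaa
  | aaabbab => aaaba

bab->a; bbb->aa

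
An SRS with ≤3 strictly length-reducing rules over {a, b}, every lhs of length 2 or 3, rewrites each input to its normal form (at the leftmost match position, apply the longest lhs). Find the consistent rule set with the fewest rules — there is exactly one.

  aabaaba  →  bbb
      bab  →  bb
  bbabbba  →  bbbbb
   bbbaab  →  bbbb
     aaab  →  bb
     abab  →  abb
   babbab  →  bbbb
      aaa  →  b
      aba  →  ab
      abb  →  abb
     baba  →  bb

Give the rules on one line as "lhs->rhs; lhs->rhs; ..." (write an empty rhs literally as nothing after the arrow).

  | aabaaba => bbaaba => bbaba => bbba => bbb
  | bab => bb
  | bbabbba => bbbbba => bbbbb
  | bbbaab => bbbab => bbbb

aa->b; ba->b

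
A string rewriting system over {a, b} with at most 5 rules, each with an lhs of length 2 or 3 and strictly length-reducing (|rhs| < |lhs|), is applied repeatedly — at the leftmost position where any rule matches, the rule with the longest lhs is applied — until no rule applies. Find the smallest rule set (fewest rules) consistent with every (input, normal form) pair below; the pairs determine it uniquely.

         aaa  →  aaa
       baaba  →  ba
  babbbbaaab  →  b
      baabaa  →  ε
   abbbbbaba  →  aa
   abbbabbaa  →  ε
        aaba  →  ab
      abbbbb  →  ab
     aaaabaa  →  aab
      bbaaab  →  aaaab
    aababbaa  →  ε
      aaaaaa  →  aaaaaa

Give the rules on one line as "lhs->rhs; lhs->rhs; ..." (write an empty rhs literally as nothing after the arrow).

  | aaa
  | baaba => ba
  | babbbbaaab => bbbaaab => abaaab => baab => b
  | baabaa => baa => ε

aba->b; abb->; baa->; bb->a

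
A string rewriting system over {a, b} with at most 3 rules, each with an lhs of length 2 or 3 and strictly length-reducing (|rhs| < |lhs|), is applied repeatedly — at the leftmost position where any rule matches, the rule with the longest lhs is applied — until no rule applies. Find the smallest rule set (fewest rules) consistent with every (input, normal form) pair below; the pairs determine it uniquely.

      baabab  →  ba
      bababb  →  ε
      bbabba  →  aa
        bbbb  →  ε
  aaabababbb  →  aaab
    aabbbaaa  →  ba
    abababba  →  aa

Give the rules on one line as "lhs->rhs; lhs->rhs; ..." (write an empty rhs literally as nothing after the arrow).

  | baabab => babb => ba
  | bababb => bbbb => bb => ε
  | bbabba => abba => aa
  | bbbb => bb => ε

aba->b; bb->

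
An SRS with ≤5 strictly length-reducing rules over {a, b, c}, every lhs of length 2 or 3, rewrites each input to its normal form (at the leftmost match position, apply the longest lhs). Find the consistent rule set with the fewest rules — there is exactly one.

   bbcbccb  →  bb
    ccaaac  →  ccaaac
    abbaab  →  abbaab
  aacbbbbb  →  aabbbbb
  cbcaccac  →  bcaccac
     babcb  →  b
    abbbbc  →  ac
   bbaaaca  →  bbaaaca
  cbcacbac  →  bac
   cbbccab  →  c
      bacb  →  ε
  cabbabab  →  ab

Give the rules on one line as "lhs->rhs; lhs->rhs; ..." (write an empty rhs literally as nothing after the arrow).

bab->; bbc->c; cab->; cb->b

  | bbcbccb => cbccb => bccb => bcb => bb
  | ccaaac
  | abbaab
  | aacbbbbb => aabbbbb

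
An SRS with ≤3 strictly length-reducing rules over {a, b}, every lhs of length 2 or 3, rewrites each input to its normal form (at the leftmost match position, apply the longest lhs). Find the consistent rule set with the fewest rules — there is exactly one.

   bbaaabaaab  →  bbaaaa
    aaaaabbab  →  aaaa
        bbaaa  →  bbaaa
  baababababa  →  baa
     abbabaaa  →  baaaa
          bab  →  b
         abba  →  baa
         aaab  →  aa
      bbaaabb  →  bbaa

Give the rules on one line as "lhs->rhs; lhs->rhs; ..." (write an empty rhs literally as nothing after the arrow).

ab->; abb->ba

  | bbaaabaaab => bbaaaaab => bbaaaa
  | aaaaabbab => aaaabaab => aaaaab => aaaa
  | bbaaa
  | baababababa => baabababa => baababa => baaba => baa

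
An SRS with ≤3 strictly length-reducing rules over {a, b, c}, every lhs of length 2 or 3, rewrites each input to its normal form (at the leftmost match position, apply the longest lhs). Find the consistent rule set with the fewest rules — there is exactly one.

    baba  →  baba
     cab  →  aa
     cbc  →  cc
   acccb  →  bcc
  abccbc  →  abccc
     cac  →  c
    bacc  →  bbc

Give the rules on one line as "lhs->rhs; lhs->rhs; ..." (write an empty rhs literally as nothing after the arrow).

ac->b; cab->aa; cb->c

  | baba
  | cab => aa
  | cbc => cc
  | acccb => bccb => bcc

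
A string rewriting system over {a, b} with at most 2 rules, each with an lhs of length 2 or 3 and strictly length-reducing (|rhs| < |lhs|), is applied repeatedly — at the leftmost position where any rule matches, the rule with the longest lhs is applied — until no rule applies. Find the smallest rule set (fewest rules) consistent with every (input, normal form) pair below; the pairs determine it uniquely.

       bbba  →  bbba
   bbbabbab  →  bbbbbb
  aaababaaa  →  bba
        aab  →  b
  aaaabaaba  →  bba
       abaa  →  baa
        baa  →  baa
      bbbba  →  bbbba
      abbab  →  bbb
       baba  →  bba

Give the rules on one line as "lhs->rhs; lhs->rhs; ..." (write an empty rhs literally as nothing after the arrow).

aaa->a; ab->b

  | bbba
  | bbbabbab => bbbbbab => bbbbbb
  | aaababaaa => ababaaa => babaaa => bbaaa => bba
  | aab => ab => b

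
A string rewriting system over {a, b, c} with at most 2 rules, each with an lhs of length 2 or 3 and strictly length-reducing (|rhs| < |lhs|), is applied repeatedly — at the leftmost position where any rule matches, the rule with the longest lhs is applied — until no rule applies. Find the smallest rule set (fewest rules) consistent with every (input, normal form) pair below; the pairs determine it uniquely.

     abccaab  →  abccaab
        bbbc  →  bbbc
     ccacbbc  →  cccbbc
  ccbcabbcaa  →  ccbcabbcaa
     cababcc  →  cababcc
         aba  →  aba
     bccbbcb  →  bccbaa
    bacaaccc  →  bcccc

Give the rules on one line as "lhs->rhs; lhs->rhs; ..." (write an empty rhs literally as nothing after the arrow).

ac->c; bcb->aa

  | abccaab
  | bbbc
  | ccacbbc => cccbbc
  | ccbcabbcaa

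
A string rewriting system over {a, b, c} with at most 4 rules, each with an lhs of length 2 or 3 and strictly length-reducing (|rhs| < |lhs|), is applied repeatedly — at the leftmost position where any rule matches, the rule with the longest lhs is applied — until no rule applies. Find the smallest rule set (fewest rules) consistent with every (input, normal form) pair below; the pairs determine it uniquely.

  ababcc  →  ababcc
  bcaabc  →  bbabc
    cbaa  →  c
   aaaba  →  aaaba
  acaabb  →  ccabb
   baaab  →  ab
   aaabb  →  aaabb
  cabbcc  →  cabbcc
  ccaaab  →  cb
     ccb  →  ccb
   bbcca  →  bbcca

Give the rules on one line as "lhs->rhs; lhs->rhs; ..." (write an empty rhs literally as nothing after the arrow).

aca->cc; baa->; caa->ba

  | ababcc
  | bcaabc => bbabc
  | cbaa => c
  | aaaba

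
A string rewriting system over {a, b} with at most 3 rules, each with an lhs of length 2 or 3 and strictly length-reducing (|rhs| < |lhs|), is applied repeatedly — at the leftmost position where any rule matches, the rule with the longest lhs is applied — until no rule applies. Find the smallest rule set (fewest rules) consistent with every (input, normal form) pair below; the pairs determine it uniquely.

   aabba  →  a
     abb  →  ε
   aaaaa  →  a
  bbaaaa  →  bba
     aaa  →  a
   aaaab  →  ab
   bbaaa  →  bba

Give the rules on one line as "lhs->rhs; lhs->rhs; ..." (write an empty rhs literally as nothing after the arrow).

aa->a; abb->

  | aabba => abba => a
  | abb => ε
  | aaaaa => aaaa => aaa => aa => a
  | bbaaaa => bbaaa => bbaa => bba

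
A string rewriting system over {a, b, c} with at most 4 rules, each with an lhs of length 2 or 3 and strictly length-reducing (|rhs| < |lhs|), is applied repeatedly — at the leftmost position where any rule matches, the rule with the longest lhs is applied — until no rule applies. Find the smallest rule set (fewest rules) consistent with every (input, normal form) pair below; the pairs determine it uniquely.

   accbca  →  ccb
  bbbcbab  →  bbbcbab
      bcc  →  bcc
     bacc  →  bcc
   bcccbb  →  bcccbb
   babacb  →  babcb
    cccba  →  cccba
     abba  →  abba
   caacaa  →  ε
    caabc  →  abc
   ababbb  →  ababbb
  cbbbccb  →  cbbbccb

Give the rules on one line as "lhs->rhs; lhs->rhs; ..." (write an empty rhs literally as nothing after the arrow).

  | accbca => ccbca => ccb
  | bbbcbab
  | bcc
  | bacc => bcc

ac->c; aca->c; ca->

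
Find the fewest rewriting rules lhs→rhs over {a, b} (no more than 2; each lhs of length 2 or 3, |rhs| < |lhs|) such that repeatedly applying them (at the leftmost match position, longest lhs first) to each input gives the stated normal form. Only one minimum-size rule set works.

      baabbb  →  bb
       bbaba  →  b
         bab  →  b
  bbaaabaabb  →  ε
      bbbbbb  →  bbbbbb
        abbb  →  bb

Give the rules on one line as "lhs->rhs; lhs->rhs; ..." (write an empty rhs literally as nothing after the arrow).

ab->; ba->

  | baabbb => abbb => bb
  | bbaba => bba => b
  | bab => b
  | bbaaabaabb => baabaabb => abaabb => aabb => ab => ε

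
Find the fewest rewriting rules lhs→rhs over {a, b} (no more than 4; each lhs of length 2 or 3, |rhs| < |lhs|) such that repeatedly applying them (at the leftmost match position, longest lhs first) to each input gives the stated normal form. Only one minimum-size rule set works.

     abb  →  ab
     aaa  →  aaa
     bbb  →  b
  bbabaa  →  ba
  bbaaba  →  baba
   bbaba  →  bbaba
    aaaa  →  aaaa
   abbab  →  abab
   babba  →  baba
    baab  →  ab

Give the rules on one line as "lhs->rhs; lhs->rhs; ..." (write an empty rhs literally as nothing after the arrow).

abb->ab; baa->a; bbb->b

  | abb => ab
  | aaa
  | bbb => b
  | bbabaa => bbaa => ba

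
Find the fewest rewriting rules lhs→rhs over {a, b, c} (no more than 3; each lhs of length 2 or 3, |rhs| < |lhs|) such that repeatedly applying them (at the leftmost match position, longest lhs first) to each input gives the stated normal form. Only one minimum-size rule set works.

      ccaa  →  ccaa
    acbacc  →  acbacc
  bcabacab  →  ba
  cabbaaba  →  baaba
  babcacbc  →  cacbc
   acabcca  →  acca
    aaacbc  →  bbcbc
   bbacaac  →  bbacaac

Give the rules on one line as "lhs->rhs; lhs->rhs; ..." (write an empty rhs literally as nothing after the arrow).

aaa->bb; bab->; cab->

  | ccaa
  | acbacc
  | bcabacab => bacab => ba
  | cabbaaba => baaba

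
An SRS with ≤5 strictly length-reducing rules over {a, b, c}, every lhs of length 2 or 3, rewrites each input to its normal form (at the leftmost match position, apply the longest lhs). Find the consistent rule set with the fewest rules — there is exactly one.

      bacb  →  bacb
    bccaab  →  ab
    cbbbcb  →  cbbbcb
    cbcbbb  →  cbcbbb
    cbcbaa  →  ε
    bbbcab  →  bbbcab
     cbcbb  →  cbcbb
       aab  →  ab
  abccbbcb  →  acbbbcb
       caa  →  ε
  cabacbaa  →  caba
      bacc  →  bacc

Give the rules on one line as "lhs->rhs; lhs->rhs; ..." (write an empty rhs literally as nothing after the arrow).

  | bacb
  | bccaab => cbaab => ab
  | cbbbcb
  | cbcbbb

aa->a; bcc->cb; caa->; cba->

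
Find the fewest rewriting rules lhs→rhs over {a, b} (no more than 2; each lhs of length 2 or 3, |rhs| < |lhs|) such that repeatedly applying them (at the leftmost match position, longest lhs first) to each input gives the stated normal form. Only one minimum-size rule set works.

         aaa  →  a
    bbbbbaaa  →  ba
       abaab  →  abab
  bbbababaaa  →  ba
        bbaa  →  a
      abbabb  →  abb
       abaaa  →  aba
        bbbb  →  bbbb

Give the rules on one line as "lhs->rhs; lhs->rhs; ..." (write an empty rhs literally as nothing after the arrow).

aa->a; bba->

  | aaa => aa => a
  | bbbbbaaa => bbbaa => ba
  | abaab => abab
  | bbbababaaa => bbabaaa => baaa => baa => ba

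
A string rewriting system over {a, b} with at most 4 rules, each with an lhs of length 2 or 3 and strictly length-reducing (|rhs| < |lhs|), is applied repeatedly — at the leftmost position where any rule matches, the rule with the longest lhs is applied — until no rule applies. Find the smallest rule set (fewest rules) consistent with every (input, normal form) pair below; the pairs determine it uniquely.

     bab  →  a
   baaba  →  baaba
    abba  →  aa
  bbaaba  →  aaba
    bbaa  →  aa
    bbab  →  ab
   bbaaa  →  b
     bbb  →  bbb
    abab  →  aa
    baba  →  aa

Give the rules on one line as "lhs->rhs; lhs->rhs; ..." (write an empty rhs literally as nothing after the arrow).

  | bab => a
  | baaba
  | abba => aa
  | bbaaba => aaba

aaa->b; bab->a; bba->a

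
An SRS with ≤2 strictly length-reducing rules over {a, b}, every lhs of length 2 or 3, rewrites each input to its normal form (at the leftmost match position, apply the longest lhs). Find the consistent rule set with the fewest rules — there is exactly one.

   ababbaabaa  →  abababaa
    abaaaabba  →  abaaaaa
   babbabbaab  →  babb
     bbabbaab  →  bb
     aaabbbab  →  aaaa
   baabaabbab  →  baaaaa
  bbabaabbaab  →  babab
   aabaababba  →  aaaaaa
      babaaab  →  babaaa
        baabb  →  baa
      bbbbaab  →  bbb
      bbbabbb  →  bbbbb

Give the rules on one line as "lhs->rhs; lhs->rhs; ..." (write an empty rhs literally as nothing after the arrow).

  | ababbaabaa => abababaa
  | abaaaabba => abaaaaba => abaaaaa
  | babbabbaab => babbbaab => babbab => babb
  | bbabbaab => bbbaab => bbab => bb

aab->aa; bba->b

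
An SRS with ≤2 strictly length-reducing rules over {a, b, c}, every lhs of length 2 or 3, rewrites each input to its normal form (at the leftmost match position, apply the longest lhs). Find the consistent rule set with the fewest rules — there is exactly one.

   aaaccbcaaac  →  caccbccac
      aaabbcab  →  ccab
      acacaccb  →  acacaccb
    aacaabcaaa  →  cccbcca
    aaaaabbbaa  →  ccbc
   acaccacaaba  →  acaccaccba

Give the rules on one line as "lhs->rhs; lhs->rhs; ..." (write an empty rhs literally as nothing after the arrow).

  | aaaccbcaaac => caccbcaaac => caccbccac
  | aaabbcab => cabbcab => ccab
  | acacaccb
  | aacaabcaaa => ccaabcaaa => cccbcaaa => cccbcca

aa->c; abb->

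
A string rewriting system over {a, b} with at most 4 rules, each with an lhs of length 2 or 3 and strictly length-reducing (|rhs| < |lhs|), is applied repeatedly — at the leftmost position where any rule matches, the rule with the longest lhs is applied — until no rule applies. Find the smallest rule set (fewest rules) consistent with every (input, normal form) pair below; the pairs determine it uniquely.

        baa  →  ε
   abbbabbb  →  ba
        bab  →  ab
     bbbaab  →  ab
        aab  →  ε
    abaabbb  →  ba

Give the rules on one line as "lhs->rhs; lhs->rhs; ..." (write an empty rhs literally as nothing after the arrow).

  | baa => bb => ε
  | abbbabbb => abaabbb => abbbbb => ababb => aabb => bbb => ba
  | bab => ab
  | bbbaab => baaab => bbab => ab

aa->b; bab->ab; bb->; bbb->ba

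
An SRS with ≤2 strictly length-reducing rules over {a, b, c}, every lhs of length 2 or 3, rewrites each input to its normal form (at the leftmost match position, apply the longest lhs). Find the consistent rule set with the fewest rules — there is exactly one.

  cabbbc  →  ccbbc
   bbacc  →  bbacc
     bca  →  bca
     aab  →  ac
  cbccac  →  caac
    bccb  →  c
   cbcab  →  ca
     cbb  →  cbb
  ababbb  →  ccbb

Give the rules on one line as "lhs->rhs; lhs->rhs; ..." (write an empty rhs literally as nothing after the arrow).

ab->c; bcc->a

  | cabbbc => ccbbc
  | bbacc
  | bca
  | aab => ac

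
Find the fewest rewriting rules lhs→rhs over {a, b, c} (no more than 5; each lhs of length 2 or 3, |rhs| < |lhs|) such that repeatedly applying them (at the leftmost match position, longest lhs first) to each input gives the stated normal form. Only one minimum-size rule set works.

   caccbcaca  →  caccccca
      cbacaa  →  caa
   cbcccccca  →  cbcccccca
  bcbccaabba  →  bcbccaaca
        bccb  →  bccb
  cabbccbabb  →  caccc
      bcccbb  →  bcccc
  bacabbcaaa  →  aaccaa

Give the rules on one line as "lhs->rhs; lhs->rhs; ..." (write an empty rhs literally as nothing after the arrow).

  | caccbcaca => caccccca
  | cbacaa => caa
  | cbcccccca
  | bcbccaabba => bcbccaaca

bac->ab; bb->c; bca->cc; cba->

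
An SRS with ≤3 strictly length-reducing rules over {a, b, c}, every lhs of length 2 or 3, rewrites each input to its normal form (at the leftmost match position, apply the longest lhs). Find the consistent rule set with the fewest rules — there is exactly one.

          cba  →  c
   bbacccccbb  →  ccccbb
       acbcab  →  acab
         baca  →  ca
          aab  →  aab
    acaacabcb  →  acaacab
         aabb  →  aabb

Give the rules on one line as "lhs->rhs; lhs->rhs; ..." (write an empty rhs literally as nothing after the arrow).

ba->; bc->

  | cba => c
  | bbacccccbb => bcccccbb => ccccbb
  | acbcab => acab
  | baca => ca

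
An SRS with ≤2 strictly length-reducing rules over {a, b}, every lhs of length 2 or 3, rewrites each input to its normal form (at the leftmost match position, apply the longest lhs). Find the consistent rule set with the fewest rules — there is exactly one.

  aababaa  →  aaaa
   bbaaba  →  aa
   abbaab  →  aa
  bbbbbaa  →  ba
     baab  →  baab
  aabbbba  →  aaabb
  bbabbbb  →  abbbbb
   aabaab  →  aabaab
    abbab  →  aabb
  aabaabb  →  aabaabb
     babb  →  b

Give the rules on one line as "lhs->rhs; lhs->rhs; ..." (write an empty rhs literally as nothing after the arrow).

  | aababaa => aaaa
  | bbaaba => ababa => aa
  | abbaab => aabab => aa
  | bbbbbaa => bbbaba => babba => ba

bab->; bba->ab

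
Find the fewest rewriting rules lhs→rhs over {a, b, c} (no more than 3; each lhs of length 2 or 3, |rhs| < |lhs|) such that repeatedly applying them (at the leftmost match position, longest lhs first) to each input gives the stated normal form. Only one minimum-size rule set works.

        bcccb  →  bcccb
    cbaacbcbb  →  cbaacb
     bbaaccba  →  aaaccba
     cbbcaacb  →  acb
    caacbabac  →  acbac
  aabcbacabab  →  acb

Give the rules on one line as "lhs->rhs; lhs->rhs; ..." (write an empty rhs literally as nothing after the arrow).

ab->; bb->a; ca->

  | bcccb
  | cbaacbcbb => cbaacbca => cbaacb
  | bbaaccba => aaaccba
  | cbbcaacb => cacaacb => caacb => acb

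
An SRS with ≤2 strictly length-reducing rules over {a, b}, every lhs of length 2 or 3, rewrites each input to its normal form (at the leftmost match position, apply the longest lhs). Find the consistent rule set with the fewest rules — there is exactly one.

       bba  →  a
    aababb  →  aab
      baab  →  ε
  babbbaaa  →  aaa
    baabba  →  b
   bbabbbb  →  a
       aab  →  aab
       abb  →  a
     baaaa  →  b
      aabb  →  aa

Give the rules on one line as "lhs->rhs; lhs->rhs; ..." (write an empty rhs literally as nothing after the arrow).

ba->b; bb->

  | bba => a
  | aababb => aabbb => aab
  | baab => bab => bb => ε
  | babbbaaa => bbbbaaa => bbaaa => aaa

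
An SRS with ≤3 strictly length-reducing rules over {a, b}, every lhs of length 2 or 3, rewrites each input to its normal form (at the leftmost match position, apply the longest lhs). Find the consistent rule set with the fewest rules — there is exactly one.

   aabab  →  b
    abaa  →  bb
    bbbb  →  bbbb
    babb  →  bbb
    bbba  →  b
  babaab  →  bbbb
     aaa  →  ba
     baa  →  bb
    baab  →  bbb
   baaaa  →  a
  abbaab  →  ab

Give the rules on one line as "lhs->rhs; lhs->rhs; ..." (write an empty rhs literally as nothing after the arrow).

  | aabab => bbab => b
  | abaa => abb => bb
  | bbbb
  | babb => bbb

aa->b; abb->bb; bba->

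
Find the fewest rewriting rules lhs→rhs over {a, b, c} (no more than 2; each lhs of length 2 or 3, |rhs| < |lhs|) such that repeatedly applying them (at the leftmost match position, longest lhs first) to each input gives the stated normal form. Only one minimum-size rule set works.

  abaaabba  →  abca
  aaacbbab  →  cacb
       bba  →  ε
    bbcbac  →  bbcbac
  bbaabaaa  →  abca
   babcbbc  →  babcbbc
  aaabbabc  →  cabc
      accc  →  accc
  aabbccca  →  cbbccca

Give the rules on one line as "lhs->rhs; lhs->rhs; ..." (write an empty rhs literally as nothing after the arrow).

  | abaaabba => abcabba => abca
  | aaacbbab => cacbbab => cacb
  | bba => ε
  | bbcbac

aa->c; bba->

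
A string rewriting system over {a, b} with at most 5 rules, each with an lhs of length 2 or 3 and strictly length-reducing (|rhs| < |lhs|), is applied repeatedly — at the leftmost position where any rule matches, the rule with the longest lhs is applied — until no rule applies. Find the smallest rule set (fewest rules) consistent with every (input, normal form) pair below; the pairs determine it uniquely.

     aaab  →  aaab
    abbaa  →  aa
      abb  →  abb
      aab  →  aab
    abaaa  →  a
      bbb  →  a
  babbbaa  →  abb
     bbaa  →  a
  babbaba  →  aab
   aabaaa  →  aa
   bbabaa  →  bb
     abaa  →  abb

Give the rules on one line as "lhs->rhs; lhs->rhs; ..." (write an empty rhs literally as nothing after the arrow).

ba->b; baa->bb; bba->; bbb->a

  | aaab
  | abbaa => aa
  | abb
  | aab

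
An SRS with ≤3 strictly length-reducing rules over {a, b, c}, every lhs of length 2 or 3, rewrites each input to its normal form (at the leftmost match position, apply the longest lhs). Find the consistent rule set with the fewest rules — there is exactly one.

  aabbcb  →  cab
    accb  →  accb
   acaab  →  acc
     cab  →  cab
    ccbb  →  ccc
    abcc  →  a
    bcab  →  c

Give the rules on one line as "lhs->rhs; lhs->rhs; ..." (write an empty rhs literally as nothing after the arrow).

  | aabbcb => bbbcb => cbcb => cab
  | accb
  | acaab => acbb => acc
  | cab

aa->b; bb->c; bc->a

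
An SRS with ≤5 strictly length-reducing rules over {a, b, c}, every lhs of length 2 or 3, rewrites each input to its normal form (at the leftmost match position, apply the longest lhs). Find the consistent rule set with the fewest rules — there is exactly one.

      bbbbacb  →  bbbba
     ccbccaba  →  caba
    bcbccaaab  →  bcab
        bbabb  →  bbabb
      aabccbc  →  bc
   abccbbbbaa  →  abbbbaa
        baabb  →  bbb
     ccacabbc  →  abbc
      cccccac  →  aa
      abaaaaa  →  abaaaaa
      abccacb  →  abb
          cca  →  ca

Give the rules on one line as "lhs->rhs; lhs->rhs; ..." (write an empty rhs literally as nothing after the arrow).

aab->b; cac->aa; cb->; cc->c

  | bbbbacb => bbbba
  | ccbccaba => cbccaba => ccaba => caba
  | bcbccaaab => bccaaab => bcaaab => bcab
  | bbabb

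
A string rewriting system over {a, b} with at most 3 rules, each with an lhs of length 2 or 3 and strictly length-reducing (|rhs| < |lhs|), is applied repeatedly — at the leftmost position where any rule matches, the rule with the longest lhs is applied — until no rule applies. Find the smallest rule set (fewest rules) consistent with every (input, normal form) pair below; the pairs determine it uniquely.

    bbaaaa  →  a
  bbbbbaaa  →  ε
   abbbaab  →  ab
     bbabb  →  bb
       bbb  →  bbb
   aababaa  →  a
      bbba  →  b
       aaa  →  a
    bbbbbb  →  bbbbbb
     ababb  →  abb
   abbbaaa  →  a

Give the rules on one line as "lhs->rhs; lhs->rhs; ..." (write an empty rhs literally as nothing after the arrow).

  | bbaaaa => aaa => aa => a
  | bbbbbaaa => bbbaa => ba => ε
  | abbbaab => abab => ab
  | bbabb => bb

aa->a; ba->; bba->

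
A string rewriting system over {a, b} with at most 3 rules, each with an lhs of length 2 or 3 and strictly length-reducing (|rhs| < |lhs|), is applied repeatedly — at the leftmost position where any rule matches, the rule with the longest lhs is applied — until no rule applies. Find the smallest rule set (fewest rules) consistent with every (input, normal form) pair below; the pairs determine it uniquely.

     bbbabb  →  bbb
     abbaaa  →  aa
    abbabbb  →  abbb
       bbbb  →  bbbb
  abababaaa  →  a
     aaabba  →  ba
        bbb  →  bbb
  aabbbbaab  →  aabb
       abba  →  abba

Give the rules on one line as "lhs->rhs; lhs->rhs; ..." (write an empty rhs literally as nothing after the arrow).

  | bbbabb => bbb
  | abbaaa => abaa => aa
  | abbabbb => abbb
  | bbbb

aaa->ba; baa->a; bab->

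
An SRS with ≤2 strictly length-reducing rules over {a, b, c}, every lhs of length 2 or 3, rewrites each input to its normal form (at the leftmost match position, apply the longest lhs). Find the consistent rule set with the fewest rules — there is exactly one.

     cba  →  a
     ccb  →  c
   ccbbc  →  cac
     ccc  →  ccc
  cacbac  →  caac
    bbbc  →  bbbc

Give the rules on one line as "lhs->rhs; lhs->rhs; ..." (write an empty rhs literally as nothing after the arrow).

  | cba => a
  | ccb => c
  | ccbbc => cac
  | ccc

cb->; cbb->a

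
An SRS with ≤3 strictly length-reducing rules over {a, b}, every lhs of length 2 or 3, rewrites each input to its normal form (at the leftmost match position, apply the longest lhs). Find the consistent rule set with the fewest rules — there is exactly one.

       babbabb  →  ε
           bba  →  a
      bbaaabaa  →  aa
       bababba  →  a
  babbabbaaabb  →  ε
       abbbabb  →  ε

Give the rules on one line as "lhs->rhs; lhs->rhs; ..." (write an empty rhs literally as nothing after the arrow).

  | babbabb => abbabb => bbabb => abb => bb => ε
  | bba => a
  | bbaaabaa => aaabaa => aabaa => abaa => baa => aa
  | bababba => ababba => babba => abba => bba => a

ab->b; ba->a; bb->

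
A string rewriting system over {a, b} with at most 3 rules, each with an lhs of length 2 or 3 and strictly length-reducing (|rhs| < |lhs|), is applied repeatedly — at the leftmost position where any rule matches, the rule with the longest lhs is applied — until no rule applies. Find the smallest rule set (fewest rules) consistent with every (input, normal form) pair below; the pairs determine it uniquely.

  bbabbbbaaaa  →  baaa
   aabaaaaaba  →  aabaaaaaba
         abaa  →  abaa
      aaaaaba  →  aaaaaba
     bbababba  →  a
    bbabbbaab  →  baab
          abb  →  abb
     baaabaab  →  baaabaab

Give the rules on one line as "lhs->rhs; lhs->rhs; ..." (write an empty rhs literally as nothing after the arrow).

  | bbabbbbaaaa => bbbbbaaaa => bbaaaa => baaa
  | aabaaaaaba
  | abaa
  | aaaaaba

bba->b; bbb->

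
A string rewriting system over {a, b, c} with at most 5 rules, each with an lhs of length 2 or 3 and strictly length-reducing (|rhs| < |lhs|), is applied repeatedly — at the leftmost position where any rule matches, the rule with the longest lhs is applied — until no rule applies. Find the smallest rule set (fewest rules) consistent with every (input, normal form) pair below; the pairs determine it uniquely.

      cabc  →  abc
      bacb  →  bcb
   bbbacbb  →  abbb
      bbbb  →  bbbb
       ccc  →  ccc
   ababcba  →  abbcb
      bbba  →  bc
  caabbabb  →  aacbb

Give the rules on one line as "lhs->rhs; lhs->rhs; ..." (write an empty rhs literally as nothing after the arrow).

  | cabc => abc
  | bacb => bcb
  | bbbacbb => bccbb => abbb
  | bbbb

ba->b; bba->c; bcc->ab; ca->a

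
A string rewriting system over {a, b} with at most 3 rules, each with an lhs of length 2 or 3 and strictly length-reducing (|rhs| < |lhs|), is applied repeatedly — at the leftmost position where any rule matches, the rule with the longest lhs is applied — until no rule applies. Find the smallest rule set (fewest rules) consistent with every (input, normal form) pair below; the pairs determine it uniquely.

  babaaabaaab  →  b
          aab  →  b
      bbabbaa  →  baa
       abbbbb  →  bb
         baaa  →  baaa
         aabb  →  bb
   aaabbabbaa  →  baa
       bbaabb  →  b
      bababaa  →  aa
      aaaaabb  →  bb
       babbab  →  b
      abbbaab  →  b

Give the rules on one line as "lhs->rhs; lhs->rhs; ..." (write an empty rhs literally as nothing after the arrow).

ab->b; bbb->

  | babaaabaaab => bbaaabaaab => bbaabaaab => bbabaaab => bbbaaab => aaab => aab => ab => b
  | aab => ab => b
  | bbabbaa => bbbbaa => baa
  | abbbbb => bbbbb => bb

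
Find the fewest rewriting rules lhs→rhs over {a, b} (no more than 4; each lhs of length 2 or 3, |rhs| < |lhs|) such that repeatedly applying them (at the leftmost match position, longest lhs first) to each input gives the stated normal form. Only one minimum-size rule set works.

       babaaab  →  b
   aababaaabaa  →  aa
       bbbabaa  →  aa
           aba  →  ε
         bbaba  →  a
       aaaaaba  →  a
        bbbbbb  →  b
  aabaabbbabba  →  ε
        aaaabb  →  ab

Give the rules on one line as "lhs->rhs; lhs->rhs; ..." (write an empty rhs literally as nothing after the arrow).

aaa->; aba->; bab->; bb->b

  | babaaab => aaab => b
  | aababaaabaa => abaaabaa => aabaa => aa
  | bbbabaa => bbabaa => babaa => aa
  | aba => ε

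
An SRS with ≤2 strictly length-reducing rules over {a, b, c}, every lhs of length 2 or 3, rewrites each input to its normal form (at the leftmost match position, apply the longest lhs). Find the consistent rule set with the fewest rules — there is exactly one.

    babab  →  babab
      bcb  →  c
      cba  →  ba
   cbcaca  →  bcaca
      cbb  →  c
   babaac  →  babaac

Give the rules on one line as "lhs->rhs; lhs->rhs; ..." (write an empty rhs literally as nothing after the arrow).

  | babab
  | bcb => bb => c
  | cba => ba
  | cbcaca => bcaca

bb->c; cb->b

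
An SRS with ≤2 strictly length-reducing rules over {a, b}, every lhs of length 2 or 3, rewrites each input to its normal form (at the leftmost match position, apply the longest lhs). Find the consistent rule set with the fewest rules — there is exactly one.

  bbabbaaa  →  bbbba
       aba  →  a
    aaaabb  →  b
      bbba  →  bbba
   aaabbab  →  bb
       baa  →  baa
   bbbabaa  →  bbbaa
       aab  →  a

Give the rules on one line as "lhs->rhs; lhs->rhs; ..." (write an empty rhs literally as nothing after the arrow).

  | bbabbaaa => bbbaaa => bbbba
  | aba => a
  | aaaabb => baabb => bab => b
  | bbba

aaa->ba; ab->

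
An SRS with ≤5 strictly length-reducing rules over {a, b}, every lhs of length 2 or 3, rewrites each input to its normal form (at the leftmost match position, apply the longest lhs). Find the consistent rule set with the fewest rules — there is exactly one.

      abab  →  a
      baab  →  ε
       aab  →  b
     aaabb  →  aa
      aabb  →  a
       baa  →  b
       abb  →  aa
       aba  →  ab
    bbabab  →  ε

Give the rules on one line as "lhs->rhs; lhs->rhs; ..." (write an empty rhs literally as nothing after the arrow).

aab->b; ba->b; bab->; bb->a

  | abab => a
  | baab => bab => ε
  | aab => b
  | aaabb => abb => aa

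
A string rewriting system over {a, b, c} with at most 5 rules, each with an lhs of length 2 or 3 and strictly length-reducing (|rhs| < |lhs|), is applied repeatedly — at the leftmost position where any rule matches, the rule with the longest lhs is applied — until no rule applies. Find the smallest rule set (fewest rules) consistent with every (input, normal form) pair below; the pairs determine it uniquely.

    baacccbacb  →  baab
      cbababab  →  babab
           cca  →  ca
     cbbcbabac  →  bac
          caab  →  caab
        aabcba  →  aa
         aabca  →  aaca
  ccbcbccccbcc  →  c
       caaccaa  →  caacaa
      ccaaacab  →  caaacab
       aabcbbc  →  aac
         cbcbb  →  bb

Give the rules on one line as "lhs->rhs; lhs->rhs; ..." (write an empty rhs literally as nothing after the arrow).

  | baacccbacb => baaccbacb => baacbacb => baacb => baab
  | cbababab => babab
  | cca => ca
  | cbbcbabac => bbcbabac => bcbabac => cbabac => bac

bc->c; cb->b; cba->; cc->c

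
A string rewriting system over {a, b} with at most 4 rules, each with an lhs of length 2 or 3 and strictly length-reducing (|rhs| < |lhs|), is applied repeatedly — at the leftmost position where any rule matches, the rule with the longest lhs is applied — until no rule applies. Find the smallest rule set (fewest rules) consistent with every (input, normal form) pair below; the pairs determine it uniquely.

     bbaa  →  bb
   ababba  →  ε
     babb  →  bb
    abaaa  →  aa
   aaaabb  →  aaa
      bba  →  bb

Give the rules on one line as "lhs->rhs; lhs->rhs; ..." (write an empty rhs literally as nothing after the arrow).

  | bbaa => bba => bb
  | ababba => abba => baa => ε
  | babb => bb
  | abaaa => aa

abb->ba; ba->; baa->; bba->bb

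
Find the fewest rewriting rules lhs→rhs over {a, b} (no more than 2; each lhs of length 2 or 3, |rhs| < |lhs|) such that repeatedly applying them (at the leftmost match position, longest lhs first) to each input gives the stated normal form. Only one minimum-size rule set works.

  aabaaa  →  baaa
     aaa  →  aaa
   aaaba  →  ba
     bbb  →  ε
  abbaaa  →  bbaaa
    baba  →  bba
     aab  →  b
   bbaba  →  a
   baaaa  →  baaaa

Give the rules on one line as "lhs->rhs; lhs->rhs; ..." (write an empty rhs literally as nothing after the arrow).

ab->b; bbb->

  | aabaaa => abaaa => baaa
  | aaa
  | aaaba => aaba => aba => ba
  | bbb => ε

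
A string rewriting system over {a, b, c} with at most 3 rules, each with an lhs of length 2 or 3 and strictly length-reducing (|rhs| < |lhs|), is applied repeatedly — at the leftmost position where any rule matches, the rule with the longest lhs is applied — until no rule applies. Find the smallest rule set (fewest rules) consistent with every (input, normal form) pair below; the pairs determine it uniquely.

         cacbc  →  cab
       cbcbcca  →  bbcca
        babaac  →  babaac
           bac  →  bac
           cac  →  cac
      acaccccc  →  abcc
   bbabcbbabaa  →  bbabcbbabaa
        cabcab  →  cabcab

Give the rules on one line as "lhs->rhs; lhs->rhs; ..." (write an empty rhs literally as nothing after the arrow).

  | cacbc => cab
  | cbcbcca => bbcca
  | babaac
  | bac

acc->b; cbc->b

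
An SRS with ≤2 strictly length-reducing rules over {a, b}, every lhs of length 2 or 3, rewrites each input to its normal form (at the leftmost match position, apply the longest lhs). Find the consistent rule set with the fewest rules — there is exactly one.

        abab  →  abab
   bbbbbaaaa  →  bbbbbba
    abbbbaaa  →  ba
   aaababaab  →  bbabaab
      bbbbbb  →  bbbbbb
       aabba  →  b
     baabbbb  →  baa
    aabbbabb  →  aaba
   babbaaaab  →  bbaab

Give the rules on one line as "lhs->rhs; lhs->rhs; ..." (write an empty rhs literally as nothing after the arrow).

  | abab
  | bbbbbaaaa => bbbbbba
  | abbbbaaa => abbaaa => aaaa => ba
  | aaababaab => bbabaab

aaa->b; abb->a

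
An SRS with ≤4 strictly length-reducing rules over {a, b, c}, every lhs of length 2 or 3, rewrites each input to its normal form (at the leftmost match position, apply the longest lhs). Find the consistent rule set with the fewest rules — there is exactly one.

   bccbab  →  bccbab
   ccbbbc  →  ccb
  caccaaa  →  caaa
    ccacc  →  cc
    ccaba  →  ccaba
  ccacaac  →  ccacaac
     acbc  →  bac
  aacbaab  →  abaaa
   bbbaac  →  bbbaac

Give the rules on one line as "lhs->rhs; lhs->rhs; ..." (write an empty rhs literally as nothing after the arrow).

aab->aa; acb->ba; acc->; bbc->

  | bccbab
  | ccbbbc => ccb
  | caccaaa => caaa
  | ccacc => cc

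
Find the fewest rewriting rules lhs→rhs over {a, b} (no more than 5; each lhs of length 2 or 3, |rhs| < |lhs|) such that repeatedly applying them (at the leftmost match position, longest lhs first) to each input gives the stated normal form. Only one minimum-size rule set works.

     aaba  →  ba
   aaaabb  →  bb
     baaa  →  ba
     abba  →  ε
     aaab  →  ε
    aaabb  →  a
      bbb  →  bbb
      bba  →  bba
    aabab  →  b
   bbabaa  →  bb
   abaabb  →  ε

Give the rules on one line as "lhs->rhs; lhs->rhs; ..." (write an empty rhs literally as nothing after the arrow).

  | aaba => ba
  | aaaabb => aabb => bb
  | baaa => ba
  | abba => aa => ε

aa->; ab->; aba->ab; abb->a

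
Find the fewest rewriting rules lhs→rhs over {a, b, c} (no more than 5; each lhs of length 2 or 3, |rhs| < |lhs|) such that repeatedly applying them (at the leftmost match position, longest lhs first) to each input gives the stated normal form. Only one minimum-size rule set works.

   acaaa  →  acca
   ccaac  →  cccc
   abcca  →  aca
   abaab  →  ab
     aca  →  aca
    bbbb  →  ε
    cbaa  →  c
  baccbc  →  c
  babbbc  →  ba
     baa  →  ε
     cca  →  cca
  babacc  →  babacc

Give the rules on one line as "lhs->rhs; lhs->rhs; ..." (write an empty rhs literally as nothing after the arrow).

aa->c; bb->; bc->; ccb->a

  | acaaa => acca
  | ccaac => cccc
  | abcca => aca
  | abaab => abcb => ab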